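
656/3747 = 656/3747 = 0.18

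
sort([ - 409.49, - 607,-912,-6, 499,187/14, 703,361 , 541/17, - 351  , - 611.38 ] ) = [ - 912, - 611.38,-607,  -  409.49,- 351, - 6 , 187/14, 541/17,361, 499,703]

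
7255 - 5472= 1783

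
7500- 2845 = 4655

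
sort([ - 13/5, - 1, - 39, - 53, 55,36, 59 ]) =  [-53, - 39, - 13/5, - 1,36,  55 , 59]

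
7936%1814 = 680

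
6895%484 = 119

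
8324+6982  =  15306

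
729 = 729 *1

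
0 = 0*81139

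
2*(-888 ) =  - 1776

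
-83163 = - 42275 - 40888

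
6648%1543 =476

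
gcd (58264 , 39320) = 8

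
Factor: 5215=5^1*7^1 *149^1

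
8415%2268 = 1611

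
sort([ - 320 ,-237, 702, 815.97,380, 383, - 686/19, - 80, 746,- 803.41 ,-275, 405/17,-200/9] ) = [ - 803.41,-320,  -  275, - 237, -80, - 686/19, - 200/9,405/17, 380, 383,702,746,815.97]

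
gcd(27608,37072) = 56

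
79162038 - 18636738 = 60525300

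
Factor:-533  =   - 13^1*41^1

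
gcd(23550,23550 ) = 23550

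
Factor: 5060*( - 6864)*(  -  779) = 2^6*3^1*5^1*11^2*13^1*19^1*23^1*41^1 = 27056103360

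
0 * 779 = 0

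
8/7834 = 4/3917 = 0.00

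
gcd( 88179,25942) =119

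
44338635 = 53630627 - 9291992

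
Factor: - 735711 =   -  3^1*127^1 * 1931^1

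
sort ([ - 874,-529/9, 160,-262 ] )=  [ - 874, - 262,  -  529/9, 160 ]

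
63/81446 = 63/81446 = 0.00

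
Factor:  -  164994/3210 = -5^ ( - 1) * 257^1 = - 257/5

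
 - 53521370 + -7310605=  - 60831975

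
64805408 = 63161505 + 1643903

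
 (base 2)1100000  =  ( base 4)1200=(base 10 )96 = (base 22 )48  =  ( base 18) 56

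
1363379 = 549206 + 814173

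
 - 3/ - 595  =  3/595 = 0.01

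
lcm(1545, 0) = 0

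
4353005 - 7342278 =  - 2989273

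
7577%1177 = 515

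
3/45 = 1/15=0.07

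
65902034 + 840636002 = 906538036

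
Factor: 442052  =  2^2*13^1*8501^1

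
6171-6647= - 476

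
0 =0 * 75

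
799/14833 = 799/14833= 0.05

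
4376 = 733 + 3643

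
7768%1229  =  394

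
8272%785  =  422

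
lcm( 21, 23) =483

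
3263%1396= 471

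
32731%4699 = 4537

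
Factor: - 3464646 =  -2^1*3^1*97^1*5953^1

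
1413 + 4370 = 5783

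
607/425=607/425 = 1.43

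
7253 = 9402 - 2149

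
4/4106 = 2/2053 = 0.00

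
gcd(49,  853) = 1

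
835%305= 225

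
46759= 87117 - 40358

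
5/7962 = 5/7962=0.00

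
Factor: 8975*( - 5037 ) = -3^1* 5^2 * 23^1*73^1*359^1 = -  45207075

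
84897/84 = 28299/28 =1010.68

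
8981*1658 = 14890498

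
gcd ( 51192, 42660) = 8532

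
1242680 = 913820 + 328860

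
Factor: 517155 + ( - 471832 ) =45323=61^1*743^1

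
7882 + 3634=11516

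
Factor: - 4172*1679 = -2^2 * 7^1  *23^1*73^1*149^1 = - 7004788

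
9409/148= 9409/148 =63.57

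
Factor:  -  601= - 601^1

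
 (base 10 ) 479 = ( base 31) FE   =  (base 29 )gf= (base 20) 13j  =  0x1DF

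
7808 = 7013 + 795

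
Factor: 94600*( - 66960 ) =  - 2^7*3^3*5^3*11^1*31^1*43^1 = - 6334416000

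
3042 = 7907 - 4865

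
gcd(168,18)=6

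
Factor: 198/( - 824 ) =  - 2^( - 2 ) * 3^2*11^1*103^( - 1) = -99/412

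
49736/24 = 2072 + 1/3= 2072.33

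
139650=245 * 570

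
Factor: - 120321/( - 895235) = 3^2 *5^( - 1) * 11^(-1)*29^1 *41^(-1 )*397^( - 1)*461^1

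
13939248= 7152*1949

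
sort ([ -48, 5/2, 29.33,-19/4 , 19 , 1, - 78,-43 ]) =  [ - 78, - 48,  -  43,-19/4, 1, 5/2,19 , 29.33 ] 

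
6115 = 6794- 679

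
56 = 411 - 355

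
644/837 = 644/837 = 0.77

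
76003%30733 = 14537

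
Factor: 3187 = 3187^1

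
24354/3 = 8118 = 8118.00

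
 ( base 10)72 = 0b1001000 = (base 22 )36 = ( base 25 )2m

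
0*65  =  0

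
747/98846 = 747/98846= 0.01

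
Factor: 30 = 2^1 * 3^1*5^1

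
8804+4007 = 12811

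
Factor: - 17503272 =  - 2^3 * 3^2 * 243101^1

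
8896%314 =104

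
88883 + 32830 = 121713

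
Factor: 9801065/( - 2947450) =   -  2^(-1)*5^( - 1)*11^ (-1 )*23^( - 1) * 233^( - 1 )*1960213^1 = - 1960213/589490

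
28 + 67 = 95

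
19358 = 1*19358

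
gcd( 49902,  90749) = 1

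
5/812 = 5/812 = 0.01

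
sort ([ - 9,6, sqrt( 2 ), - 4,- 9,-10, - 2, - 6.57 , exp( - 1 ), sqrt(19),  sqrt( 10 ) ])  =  [ - 10,- 9,- 9, - 6.57, - 4, - 2,  exp(-1 ),  sqrt (2),sqrt( 10),sqrt( 19 ),6 ]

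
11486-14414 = - 2928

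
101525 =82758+18767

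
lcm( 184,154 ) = 14168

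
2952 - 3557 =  - 605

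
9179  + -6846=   2333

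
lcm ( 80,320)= 320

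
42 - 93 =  - 51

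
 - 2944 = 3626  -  6570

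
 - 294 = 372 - 666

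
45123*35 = 1579305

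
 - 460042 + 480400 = 20358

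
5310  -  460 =4850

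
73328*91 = 6672848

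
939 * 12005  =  11272695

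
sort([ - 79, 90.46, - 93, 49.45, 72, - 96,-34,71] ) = [ - 96, - 93, - 79,-34, 49.45,71,72, 90.46] 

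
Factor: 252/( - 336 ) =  - 2^(-2 )*3^1= - 3/4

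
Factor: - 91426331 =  - 91426331^1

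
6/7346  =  3/3673  =  0.00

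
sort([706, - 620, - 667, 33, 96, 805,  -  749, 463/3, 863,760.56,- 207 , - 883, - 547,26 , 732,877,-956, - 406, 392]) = [ - 956, - 883,-749,-667, - 620, - 547,-406, - 207,26 , 33,96,463/3, 392 , 706, 732, 760.56,  805, 863,877]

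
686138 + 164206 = 850344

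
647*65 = 42055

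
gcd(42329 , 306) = 1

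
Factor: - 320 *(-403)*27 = 3481920 = 2^6*3^3 * 5^1*13^1 * 31^1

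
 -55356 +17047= -38309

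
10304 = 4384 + 5920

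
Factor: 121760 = 2^5*5^1*761^1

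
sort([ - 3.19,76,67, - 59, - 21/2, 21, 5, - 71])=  [ - 71, -59,-21/2, - 3.19, 5, 21, 67,76 ]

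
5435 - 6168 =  - 733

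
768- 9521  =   - 8753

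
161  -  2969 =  - 2808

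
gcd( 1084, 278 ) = 2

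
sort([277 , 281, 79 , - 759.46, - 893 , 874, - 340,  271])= [ - 893, - 759.46 , - 340,79, 271,277, 281 , 874] 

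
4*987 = 3948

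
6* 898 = 5388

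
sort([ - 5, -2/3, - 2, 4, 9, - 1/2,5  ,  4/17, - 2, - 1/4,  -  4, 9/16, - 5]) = [ - 5, - 5,-4,-2, -2,  -  2/3, - 1/2,-1/4 , 4/17, 9/16,4, 5,9]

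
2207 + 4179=6386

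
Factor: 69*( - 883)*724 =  - 44111148 = -2^2*3^1*23^1*181^1*883^1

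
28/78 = 14/39 = 0.36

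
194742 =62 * 3141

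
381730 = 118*3235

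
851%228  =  167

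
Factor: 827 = 827^1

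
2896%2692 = 204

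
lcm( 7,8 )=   56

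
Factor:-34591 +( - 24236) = -3^1*19609^1 = - 58827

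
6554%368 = 298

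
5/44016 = 5/44016 = 0.00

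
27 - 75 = - 48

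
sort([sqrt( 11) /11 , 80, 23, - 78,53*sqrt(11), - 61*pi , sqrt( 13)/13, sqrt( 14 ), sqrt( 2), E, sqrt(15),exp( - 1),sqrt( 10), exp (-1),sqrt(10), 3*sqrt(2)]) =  [-61 * pi, - 78,sqrt(13)/13, sqrt( 11)/11,  exp( -1),exp( - 1),sqrt( 2) , E, sqrt(10 ), sqrt( 10),  sqrt(14),sqrt( 15 ), 3*sqrt( 2),  23,80,53*sqrt(11) ]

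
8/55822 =4/27911 = 0.00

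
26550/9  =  2950 = 2950.00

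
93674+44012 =137686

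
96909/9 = 32303/3  =  10767.67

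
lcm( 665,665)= 665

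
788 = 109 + 679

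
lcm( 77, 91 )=1001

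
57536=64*899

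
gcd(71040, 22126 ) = 74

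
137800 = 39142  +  98658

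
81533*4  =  326132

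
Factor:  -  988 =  - 2^2*13^1*19^1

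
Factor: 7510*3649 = 27403990 = 2^1*5^1*41^1*89^1*751^1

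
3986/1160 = 1993/580  =  3.44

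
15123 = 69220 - 54097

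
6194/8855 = 6194/8855 = 0.70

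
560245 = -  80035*( - 7 )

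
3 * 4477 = 13431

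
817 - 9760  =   -8943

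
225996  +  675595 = 901591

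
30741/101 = 30741/101 = 304.37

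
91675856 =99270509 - 7594653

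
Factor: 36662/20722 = 13^( - 1)*23^1 = 23/13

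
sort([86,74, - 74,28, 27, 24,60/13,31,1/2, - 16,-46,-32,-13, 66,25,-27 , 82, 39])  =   [ - 74, - 46, - 32,  -  27,-16 ,-13, 1/2, 60/13,24, 25, 27, 28, 31,39,66, 74, 82 , 86] 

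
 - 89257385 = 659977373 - 749234758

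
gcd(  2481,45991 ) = 1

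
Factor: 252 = 2^2*  3^2*7^1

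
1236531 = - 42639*( - 29 )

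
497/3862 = 497/3862 = 0.13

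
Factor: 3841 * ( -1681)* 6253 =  - 40373876413=-13^2*23^1*37^1*41^2*167^1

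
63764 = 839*76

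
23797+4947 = 28744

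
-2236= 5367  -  7603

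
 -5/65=-1 + 12/13  =  - 0.08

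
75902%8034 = 3596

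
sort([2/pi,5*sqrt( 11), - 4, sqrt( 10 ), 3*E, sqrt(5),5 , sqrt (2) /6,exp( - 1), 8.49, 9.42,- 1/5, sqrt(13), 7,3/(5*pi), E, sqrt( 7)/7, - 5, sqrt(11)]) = [ - 5,  -  4,-1/5, 3/(5*pi), sqrt( 2 )/6, exp( - 1 ),  sqrt( 7 ) /7, 2/pi, sqrt( 5), E , sqrt( 10 ),sqrt(11),  sqrt( 13), 5,7,  3*E , 8.49 , 9.42, 5*sqrt( 11)]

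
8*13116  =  104928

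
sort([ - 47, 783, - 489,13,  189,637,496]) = [ - 489, - 47, 13,  189, 496, 637,783 ]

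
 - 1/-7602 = 1/7602= 0.00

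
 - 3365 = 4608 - 7973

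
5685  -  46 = 5639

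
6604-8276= - 1672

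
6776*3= 20328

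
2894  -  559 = 2335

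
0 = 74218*0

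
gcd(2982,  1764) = 42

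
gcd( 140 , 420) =140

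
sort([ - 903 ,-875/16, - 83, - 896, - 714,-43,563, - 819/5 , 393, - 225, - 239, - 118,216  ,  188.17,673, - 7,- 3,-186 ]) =[ - 903,-896,-714, - 239, - 225, - 186,-819/5, - 118, - 83,  -  875/16,  -  43, -7, - 3,188.17,216,393,563,673 ]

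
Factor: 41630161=17^2*23^1*6263^1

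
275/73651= 275/73651  =  0.00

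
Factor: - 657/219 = -3 = - 3^1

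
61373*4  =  245492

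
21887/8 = 2735 + 7/8= 2735.88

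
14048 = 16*878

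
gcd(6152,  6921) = 769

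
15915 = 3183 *5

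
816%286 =244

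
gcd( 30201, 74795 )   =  1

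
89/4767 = 89/4767 = 0.02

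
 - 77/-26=77/26= 2.96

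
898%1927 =898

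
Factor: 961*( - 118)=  - 2^1*31^2*59^1 = - 113398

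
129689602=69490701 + 60198901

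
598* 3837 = 2294526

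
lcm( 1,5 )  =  5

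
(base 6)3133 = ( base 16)2c1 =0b1011000001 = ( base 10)705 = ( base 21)1CC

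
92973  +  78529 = 171502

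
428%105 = 8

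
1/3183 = 1/3183 = 0.00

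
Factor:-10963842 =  - 2^1*3^1*1827307^1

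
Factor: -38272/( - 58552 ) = 2^4  *23^1*563^(-1) = 368/563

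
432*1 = 432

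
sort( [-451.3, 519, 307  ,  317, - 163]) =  [ - 451.3,- 163, 307,317,519 ]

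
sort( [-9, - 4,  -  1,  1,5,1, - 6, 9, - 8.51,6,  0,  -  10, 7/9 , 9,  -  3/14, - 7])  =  [ - 10, - 9 ,-8.51,- 7, - 6, - 4,  -  1, - 3/14,0, 7/9,1,1,5, 6,9, 9 ]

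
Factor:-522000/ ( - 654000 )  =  3^1*29^1 * 109^( - 1) =87/109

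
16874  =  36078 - 19204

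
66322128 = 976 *67953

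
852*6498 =5536296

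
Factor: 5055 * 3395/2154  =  2^(-1)*5^2*7^1*97^1*337^1*359^( - 1 )=5720575/718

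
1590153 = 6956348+  -  5366195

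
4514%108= 86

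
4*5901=23604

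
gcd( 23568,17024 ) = 16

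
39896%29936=9960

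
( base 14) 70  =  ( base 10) 98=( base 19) 53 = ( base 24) 42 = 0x62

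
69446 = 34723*2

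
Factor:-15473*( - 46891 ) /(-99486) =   -  725544443/99486 = - 2^( - 1 )*3^( -2 )*  13^1*3607^1*5527^ ( - 1 )*15473^1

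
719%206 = 101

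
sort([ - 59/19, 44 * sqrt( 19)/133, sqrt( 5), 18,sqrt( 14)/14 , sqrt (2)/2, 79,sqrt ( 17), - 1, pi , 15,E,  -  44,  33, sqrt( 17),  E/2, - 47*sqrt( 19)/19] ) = [ - 44, - 47*sqrt ( 19)/19, - 59/19, - 1 , sqrt ( 14)/14,sqrt( 2 )/2, E/2 , 44 * sqrt( 19)/133,  sqrt( 5), E, pi, sqrt (17), sqrt( 17), 15, 18, 33,79]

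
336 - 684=-348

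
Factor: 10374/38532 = 2^(-1 )*7^1*13^( - 1) = 7/26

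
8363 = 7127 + 1236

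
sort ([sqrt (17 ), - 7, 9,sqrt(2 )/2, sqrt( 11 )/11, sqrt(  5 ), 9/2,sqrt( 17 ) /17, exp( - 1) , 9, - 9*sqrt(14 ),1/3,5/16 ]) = [-9*sqrt (14), - 7,sqrt( 17) /17, sqrt(11)/11, 5/16, 1/3, exp(  -  1), sqrt( 2) /2,sqrt(5) , sqrt (17 ), 9/2, 9, 9 ] 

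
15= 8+7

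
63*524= 33012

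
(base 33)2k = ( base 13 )68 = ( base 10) 86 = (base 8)126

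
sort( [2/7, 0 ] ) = [ 0, 2/7 ]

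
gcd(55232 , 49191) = 863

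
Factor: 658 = 2^1*7^1*47^1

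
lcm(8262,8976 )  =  727056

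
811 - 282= 529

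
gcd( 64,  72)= 8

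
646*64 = 41344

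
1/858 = 1/858 = 0.00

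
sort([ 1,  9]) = [ 1,9] 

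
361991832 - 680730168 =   -  318738336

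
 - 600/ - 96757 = 600/96757 = 0.01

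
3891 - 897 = 2994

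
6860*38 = 260680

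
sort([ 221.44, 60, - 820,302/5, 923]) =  [ - 820 , 60, 302/5, 221.44,923 ]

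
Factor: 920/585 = 184/117 = 2^3*3^( - 2)*13^( - 1)*23^1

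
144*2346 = 337824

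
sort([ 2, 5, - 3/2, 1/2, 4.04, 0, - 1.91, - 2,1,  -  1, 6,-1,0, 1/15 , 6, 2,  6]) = [ -2, - 1.91,-3/2, - 1, - 1, 0,0 , 1/15,1/2,1, 2,2, 4.04, 5,6,6,6]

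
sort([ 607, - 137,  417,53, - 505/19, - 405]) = [ - 405, - 137, - 505/19, 53,  417, 607]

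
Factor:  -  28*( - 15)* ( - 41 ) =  - 2^2*3^1* 5^1*7^1 * 41^1 = - 17220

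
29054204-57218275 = -28164071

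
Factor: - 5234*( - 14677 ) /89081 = 2^1*13^1 * 229^( - 1 )*389^( - 1 )*1129^1*2617^1=76819418/89081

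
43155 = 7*6165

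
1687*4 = 6748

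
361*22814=8235854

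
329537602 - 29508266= 300029336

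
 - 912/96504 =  - 1 + 3983/4021 = - 0.01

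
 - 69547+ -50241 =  - 119788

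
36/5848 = 9/1462= 0.01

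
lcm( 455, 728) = 3640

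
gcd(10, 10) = 10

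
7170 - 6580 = 590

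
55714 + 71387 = 127101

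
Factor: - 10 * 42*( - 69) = 2^2*3^2*5^1 * 7^1* 23^1 = 28980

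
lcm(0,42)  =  0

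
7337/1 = 7337 =7337.00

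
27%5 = 2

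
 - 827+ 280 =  - 547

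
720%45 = 0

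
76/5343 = 76/5343=0.01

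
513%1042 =513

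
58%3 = 1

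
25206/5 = 5041+1/5 = 5041.20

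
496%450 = 46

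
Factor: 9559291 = 7^1 * 233^1*5861^1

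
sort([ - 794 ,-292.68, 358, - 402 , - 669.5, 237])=[ - 794, - 669.5, - 402,  -  292.68, 237, 358] 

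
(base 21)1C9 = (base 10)702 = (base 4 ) 22332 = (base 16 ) 2BE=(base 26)110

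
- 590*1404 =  - 828360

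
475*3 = 1425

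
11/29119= 11/29119 = 0.00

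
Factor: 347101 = 29^1*11969^1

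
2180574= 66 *33039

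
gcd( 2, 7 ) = 1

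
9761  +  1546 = 11307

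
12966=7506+5460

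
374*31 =11594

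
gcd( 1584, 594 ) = 198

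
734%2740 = 734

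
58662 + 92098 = 150760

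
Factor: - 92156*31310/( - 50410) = 2^2 * 31^1* 71^( - 2)*101^1*23039^1 = 288540436/5041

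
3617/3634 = 3617/3634 = 1.00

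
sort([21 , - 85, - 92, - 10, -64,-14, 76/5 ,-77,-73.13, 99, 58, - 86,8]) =[-92,- 86 ,- 85,-77, - 73.13,-64, -14, - 10,  8,  76/5,21, 58,99 ]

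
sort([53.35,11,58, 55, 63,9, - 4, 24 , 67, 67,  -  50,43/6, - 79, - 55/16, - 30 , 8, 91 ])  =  [ - 79, - 50, - 30, - 4, - 55/16 , 43/6,  8, 9 , 11 , 24,53.35,55, 58,63 , 67 , 67, 91]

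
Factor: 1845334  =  2^1*922667^1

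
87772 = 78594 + 9178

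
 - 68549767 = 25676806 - 94226573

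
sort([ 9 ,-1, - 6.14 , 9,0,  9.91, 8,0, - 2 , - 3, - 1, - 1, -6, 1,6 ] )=[-6.14, - 6, - 3, - 2, - 1,  -  1, - 1, 0, 0,  1, 6, 8 , 9, 9, 9.91 ]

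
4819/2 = 4819/2 = 2409.50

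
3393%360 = 153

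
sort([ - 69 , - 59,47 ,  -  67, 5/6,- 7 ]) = [  -  69, - 67, - 59, - 7, 5/6, 47]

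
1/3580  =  1/3580 = 0.00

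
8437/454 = 8437/454= 18.58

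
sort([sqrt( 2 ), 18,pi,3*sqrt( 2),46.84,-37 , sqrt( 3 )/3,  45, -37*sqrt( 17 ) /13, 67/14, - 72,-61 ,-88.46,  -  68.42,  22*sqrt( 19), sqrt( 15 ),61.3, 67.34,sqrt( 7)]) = [-88.46, - 72,  -  68.42, - 61 ,-37, - 37 * sqrt( 17)/13, sqrt( 3 ) /3,sqrt( 2),sqrt( 7)  ,  pi , sqrt( 15),3*sqrt(2), 67/14, 18, 45,  46.84, 61.3 , 67.34, 22*sqrt( 19)] 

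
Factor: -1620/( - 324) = 5^1 = 5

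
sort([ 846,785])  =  [785,  846 ]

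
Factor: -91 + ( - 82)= - 173 = - 173^1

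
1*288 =288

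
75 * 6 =450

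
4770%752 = 258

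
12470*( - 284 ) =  - 3541480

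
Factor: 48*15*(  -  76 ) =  -54720 = -  2^6*3^2*5^1*19^1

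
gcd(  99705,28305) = 255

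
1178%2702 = 1178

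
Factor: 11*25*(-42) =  -2^1*3^1*5^2*7^1*11^1 = -  11550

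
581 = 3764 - 3183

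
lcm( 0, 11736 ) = 0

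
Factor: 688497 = 3^1 * 229499^1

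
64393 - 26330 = 38063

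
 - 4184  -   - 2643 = - 1541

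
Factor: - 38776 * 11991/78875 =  -2^3*3^1*5^( - 3)*7^1 *37^1*131^1*571^1*631^(- 1 )=- 464963016/78875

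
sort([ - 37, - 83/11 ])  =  [ - 37,-83/11]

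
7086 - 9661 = -2575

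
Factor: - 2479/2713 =-37^1*67^1*2713^( - 1 )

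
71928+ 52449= 124377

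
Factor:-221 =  - 13^1*17^1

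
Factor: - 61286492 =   -  2^2*15321623^1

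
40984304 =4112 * 9967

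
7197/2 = 7197/2= 3598.50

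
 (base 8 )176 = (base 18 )70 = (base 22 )5G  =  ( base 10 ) 126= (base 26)4m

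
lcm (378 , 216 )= 1512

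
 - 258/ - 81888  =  43/13648 = 0.00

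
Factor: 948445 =5^1 * 29^1*31^1 *211^1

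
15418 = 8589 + 6829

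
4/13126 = 2/6563 = 0.00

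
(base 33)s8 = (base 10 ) 932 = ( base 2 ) 1110100100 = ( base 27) 17e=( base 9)1245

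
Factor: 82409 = 23^1* 3583^1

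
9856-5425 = 4431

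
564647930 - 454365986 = 110281944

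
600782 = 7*85826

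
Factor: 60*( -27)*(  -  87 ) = 2^2*3^5*5^1*29^1 = 140940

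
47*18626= 875422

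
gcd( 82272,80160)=96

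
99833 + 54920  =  154753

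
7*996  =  6972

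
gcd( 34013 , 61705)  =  301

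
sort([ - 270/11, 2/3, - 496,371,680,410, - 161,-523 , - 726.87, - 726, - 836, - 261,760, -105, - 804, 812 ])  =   [ - 836, -804, - 726.87, - 726, - 523, - 496, - 261, - 161, - 105, - 270/11, 2/3, 371, 410, 680,760, 812]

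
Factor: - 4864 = - 2^8*19^1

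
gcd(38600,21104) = 8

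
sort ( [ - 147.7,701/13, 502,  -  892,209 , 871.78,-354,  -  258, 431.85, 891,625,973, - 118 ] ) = [-892, - 354 , - 258,  -  147.7 , - 118, 701/13, 209,431.85,502, 625,871.78, 891, 973] 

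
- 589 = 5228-5817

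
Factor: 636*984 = 2^5 * 3^2*41^1 * 53^1= 625824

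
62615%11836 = 3435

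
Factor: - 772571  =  -772571^1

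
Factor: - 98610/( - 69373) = 2^1 * 3^1*5^1*19^1*401^( - 1 )= 570/401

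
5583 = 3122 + 2461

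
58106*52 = 3021512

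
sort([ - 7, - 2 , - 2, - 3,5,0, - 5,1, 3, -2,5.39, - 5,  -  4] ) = [-7,  -  5, - 5, - 4,-3, - 2,-2,-2,0,1 , 3,5,  5.39 ]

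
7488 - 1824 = 5664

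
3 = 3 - 0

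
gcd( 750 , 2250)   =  750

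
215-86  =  129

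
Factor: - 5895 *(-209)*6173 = 3^2*5^1*11^1*19^1*131^1*6173^1 = 7605475515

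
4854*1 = 4854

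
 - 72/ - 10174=36/5087 = 0.01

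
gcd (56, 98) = 14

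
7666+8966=16632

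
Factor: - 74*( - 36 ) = 2^3*3^2 * 37^1 = 2664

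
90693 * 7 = 634851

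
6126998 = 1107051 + 5019947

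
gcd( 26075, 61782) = 7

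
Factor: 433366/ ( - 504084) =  - 2^(-1)*3^( - 1)*7^( - 1 )*17^ (-1)*23^1*353^ ( -1 ) * 9421^1 = - 216683/252042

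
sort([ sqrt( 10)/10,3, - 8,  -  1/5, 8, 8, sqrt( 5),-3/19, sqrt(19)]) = [  -  8,-1/5 , - 3/19,sqrt( 10)/10, sqrt( 5),3,sqrt(19), 8,  8 ] 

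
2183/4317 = 2183/4317 = 0.51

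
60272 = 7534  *8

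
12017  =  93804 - 81787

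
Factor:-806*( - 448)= 361088 = 2^7*7^1*13^1*31^1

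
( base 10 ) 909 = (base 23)1GC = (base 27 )16I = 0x38D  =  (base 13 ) 54C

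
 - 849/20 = -849/20 = - 42.45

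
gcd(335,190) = 5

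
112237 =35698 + 76539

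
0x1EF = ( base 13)2C1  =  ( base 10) 495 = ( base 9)610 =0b111101111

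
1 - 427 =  - 426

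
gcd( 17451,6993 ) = 63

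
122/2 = 61 = 61.00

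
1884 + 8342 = 10226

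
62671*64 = 4010944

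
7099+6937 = 14036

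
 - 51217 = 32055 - 83272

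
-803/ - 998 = 803/998 = 0.80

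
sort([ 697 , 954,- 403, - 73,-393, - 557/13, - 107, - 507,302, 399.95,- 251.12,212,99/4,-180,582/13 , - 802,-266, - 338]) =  [ - 802,-507, - 403, - 393, - 338, - 266, - 251.12,-180, - 107, - 73, - 557/13,99/4,582/13,212,302,399.95, 697, 954]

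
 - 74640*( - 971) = 72475440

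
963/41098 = 963/41098 = 0.02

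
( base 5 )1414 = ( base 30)7O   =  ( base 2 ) 11101010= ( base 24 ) 9I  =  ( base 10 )234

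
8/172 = 2/43 = 0.05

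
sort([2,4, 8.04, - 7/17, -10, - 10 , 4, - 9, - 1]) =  [ - 10, - 10, -9,-1, - 7/17  ,  2, 4,4, 8.04]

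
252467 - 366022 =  - 113555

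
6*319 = 1914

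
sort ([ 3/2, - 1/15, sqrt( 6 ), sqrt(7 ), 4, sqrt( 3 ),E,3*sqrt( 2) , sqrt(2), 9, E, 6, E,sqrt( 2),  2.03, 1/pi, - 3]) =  [- 3,  -  1/15, 1/pi, sqrt(2 ),sqrt(2 ), 3/2, sqrt(3 )  ,  2.03, sqrt (6), sqrt( 7 ), E,E, E, 4,3 * sqrt(2 ), 6, 9 ]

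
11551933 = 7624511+3927422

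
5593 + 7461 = 13054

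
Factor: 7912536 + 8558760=16471296 = 2^8*3^3*2383^1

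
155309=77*2017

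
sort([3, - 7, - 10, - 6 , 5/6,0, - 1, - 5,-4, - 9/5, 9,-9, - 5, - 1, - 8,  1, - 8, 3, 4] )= [ - 10,-9, - 8,  -  8, - 7, - 6, - 5 , - 5, - 4, - 9/5, - 1,  -  1, 0,5/6 , 1,3, 3, 4, 9]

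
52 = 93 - 41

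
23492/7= 3356 = 3356.00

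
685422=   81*8462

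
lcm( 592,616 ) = 45584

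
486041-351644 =134397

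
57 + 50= 107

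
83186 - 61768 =21418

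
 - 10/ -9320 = 1/932 = 0.00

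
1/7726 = 1/7726 = 0.00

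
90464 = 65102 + 25362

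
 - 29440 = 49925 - 79365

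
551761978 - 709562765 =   -  157800787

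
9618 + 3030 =12648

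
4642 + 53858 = 58500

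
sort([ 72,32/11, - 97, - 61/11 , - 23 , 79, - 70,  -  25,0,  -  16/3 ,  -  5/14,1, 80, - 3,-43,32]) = [ - 97, - 70, - 43,-25, - 23,  -  61/11, - 16/3, - 3,  -  5/14,0, 1, 32/11,32, 72, 79,80 ]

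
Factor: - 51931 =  - 11^1 * 4721^1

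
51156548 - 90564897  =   - 39408349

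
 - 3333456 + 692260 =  - 2641196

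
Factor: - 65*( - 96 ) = 6240 = 2^5*3^1*5^1* 13^1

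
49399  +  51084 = 100483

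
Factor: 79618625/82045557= 3^ ( - 2) * 5^3*11^( - 1) * 157^1 * 4057^1 * 828743^( - 1 )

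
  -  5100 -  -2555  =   -2545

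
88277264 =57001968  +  31275296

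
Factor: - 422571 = -3^1*79^1*1783^1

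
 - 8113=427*( -19) 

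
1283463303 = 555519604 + 727943699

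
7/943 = 7/943 = 0.01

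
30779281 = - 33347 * ( - 923)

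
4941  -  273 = 4668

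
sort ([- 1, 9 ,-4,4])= [ - 4, - 1,4,9]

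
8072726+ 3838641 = 11911367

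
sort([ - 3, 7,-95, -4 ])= [ -95, - 4 , - 3,  7 ] 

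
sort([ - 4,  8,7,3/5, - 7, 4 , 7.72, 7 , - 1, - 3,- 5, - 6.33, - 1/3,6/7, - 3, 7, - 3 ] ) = [ - 7, - 6.33, - 5,-4,-3, - 3, -3, - 1, - 1/3, 3/5,6/7,4,7, 7, 7, 7.72, 8]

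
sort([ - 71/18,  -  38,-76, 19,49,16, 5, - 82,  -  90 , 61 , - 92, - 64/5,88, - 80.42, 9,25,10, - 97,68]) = [  -  97, - 92, - 90,-82, - 80.42,-76, - 38, - 64/5,-71/18, 5 , 9,10,16,19, 25 , 49, 61,  68,88 ]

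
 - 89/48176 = -1 + 48087/48176  =  - 0.00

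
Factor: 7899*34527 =3^2 * 17^1 *677^1*2633^1 = 272728773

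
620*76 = 47120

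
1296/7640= 162/955 = 0.17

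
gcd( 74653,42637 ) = 1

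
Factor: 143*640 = 2^7* 5^1*11^1*13^1 =91520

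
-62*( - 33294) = 2064228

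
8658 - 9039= - 381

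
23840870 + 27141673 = 50982543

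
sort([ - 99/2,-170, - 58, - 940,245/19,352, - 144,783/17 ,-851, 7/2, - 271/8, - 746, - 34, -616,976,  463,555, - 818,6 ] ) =[ -940, - 851 ,-818, - 746,-616 , - 170, - 144, - 58, - 99/2,  -  34, - 271/8,7/2,6,245/19,783/17, 352, 463,  555,976]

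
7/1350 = 7/1350 = 0.01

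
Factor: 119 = 7^1*17^1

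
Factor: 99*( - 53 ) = -5247 = - 3^2*11^1*53^1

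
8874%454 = 248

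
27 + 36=63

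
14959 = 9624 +5335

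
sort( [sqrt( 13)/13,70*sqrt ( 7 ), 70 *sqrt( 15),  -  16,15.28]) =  [ - 16,sqrt (13) /13,15.28,70 * sqrt( 7),  70*sqrt( 15) ]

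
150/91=150/91 = 1.65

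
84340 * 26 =2192840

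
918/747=1 + 19/83 = 1.23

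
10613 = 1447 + 9166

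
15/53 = 15/53 = 0.28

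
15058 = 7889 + 7169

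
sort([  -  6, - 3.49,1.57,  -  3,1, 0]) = [ - 6, - 3.49, - 3,0,1, 1.57] 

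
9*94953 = 854577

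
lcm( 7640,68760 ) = 68760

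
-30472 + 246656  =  216184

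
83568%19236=6624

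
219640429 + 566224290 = 785864719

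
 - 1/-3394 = 1/3394 =0.00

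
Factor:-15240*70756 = - 2^5  *3^1*5^1*7^2*19^2*127^1 = - 1078321440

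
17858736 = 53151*336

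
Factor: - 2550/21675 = -2^1*17^( - 1) = - 2/17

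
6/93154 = 3/46577= 0.00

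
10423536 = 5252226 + 5171310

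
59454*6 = 356724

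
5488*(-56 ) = - 307328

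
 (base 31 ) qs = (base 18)2a6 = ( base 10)834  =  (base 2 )1101000010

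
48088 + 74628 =122716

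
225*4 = 900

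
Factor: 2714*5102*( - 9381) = -129897093468=- 2^2*3^1*23^1*53^1*59^2*2551^1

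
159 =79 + 80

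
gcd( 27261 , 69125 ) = 1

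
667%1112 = 667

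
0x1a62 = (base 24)BHA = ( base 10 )6754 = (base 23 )CHF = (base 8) 15142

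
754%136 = 74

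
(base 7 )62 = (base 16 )2C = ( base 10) 44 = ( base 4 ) 230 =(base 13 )35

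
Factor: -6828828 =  - 2^2 *3^1*19^1*61^1*491^1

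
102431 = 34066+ 68365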